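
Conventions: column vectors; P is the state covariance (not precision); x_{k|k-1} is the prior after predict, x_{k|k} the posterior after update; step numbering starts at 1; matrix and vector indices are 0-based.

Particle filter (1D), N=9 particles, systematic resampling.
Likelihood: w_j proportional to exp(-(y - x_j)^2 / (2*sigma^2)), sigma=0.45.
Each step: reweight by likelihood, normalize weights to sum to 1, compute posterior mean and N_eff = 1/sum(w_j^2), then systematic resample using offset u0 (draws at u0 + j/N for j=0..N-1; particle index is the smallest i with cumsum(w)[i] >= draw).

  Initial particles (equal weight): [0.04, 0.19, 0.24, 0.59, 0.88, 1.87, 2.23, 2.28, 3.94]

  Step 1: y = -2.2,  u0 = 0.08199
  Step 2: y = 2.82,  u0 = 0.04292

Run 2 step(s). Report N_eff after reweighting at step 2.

step 1: w=[0.7811, 0.1406, 0.0774, 0.0008, 0.0000, 0.0000, 0.0000, 0.0000, 0.0000]  mean=0.0771  Neff=1.5726  idx=[0, 0, 0, 0, 0, 0, 0, 1, 2]
step 2: w=[0.0351, 0.0351, 0.0351, 0.0351, 0.0351, 0.0351, 0.0351, 0.2600, 0.4946]  mean=0.1779  Neff=3.1167  idx=[1, 4, 7, 7, 7, 8, 8, 8, 8]

N_eff = 3.1167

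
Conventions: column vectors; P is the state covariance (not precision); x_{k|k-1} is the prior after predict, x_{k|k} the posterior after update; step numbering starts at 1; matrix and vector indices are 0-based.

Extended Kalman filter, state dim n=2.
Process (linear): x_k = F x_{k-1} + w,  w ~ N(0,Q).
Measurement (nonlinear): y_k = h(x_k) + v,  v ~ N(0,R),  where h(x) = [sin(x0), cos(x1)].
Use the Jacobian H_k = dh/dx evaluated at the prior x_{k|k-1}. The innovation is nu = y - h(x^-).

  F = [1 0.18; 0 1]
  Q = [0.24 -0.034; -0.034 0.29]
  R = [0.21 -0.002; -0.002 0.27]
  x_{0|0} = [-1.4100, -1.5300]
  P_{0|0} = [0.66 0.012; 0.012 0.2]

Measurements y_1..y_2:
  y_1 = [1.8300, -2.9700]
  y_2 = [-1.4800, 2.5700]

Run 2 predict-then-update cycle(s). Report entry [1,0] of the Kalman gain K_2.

K[1,0] = -0.0028

step 1: x^-=[-1.6854, -1.5300]  P^-=[0.9108 0.0140; 0.0140 0.4900]  H_jac=[-0.1144 0.0000; 0.0000 0.9992]  S=[0.2219 -0.0036; -0.0036 0.7592]  K=[-0.4691 0.0162; 0.0032 0.6449]  nu=[2.8234, -3.0108]  x^+=[-3.0586, -3.4625]  P^+=[0.8617 0.0053; 0.0053 0.1743]
step 2: x^-=[-3.6819, -3.4625]  P^-=[1.1093 0.0027; 0.0027 0.4643]  H_jac=[-0.8576 0.0000; 0.0000 -0.3154]  S=[1.0258 -0.0013; -0.0013 0.3162]  K=[-0.9274 -0.0064; -0.0028 -0.4632]  nu=[-1.9944, 3.5189]  x^+=[-1.8549, -5.0867]  P^+=[0.2271 -0.0004; -0.0004 0.3964]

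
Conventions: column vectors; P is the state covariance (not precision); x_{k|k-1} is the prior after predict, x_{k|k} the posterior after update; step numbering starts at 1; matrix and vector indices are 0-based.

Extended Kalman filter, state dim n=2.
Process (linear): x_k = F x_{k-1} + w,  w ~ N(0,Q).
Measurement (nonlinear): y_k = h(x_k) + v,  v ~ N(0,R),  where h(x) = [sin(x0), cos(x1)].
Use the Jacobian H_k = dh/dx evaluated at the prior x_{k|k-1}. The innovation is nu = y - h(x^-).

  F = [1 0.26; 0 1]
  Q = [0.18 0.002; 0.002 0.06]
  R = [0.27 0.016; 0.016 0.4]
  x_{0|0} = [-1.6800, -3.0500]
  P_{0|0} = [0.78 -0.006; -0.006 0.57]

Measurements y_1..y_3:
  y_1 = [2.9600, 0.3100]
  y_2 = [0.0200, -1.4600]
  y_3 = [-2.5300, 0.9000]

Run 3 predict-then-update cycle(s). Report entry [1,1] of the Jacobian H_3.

H_jac[1,1] = -0.0072

step 1: x^-=[-2.4730, -3.0500]  P^-=[0.9954 0.1442; 0.1442 0.6300]  H_jac=[-0.7847 0.0000; 0.0000 0.0915]  S=[0.8829 0.0057; 0.0057 0.4053]  K=[-0.8850 0.0449; -0.1291 0.1440]  nu=[3.5799, 1.3058]  x^+=[-5.5824, -3.3241]  P^+=[0.3036 0.0415; 0.0415 0.6071]
step 2: x^-=[-6.4467, -3.3241]  P^-=[0.5462 0.2013; 0.2013 0.6671]  H_jac=[0.9867 0.0000; 0.0000 -0.1815]  S=[0.8017 -0.0200; -0.0200 0.4220]  K=[0.6708 -0.0547; 0.2409 -0.2754]  nu=[0.1828, -0.4766]  x^+=[-6.2980, -3.1488]  P^+=[0.1827 0.0614; 0.0614 0.5859]
step 3: x^-=[-7.1167, -3.1488]  P^-=[0.4342 0.2158; 0.2158 0.6459]  H_jac=[0.6723 0.0000; 0.0000 -0.0072]  S=[0.4663 0.0150; 0.0150 0.4000]  K=[0.6270 -0.0273; 0.3119 -0.0232]  nu=[-1.7897, 1.9000]  x^+=[-8.2907, -3.7511]  P^+=[0.2512 0.1247; 0.1247 0.6006]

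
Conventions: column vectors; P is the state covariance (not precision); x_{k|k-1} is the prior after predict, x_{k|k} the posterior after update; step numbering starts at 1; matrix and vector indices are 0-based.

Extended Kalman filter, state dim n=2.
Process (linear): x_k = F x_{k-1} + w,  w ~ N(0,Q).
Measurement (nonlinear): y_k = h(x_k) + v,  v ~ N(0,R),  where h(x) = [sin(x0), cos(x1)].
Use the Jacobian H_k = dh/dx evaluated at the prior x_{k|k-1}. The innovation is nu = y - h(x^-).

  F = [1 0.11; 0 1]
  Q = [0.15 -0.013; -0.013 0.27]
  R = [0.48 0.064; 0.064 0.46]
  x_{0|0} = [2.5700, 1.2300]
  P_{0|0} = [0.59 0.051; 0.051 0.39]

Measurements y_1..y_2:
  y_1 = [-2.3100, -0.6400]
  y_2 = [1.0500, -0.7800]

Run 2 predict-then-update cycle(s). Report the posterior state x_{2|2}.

step 1: x^-=[2.7053, 1.2300]  P^-=[0.7559 0.0809; 0.0809 0.6600]  H_jac=[-0.9063 0.0000; 0.0000 -0.9425]  S=[1.1009 0.1331; 0.1331 1.0463]  K=[-0.6231 0.0064; 0.0054 -0.5952]  nu=[-2.7326, -0.9742]  x^+=[4.4017, 1.7952]  P^+=[0.3295 0.0392; 0.0392 0.2901]
step 2: x^-=[4.5992, 1.7952]  P^-=[0.4917 0.0581; 0.0581 0.5601]  H_jac=[-0.1130 0.0000; 0.0000 -0.9749]  S=[0.4863 0.0704; 0.0704 0.9924]  K=[-0.1071 -0.0495; 0.0669 -0.5550]  nu=[2.0436, -0.5574]  x^+=[4.4079, 2.2412]  P^+=[0.4829 0.0304; 0.0304 0.2575]

x_post = [4.4079, 2.2412]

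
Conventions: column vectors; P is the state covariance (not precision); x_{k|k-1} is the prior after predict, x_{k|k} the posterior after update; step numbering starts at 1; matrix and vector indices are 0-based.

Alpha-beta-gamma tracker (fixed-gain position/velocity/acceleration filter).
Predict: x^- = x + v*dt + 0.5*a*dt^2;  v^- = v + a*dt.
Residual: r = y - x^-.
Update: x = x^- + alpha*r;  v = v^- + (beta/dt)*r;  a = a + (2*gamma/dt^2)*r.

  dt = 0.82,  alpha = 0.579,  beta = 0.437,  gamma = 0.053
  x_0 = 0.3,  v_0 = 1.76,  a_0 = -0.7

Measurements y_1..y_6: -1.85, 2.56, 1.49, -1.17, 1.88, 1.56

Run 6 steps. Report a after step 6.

a_post = -0.1020

step 1: x_pred=1.5079  r=-3.3579  x^+=-0.4363  v^+=-0.6035  a^+=-1.2293
step 2: x_pred=-1.3445  r=3.9045  x^+=0.9162  v^+=0.4693  a^+=-0.6138
step 3: x_pred=1.0946  r=0.3954  x^+=1.3235  v^+=0.1766  a^+=-0.5515
step 4: x_pred=1.2830  r=-2.4530  x^+=-0.1373  v^+=-1.5829  a^+=-0.9382
step 5: x_pred=-1.7507  r=3.6307  x^+=0.3515  v^+=-0.4173  a^+=-0.3658
step 6: x_pred=-0.1137  r=1.6737  x^+=0.8554  v^+=0.1747  a^+=-0.1020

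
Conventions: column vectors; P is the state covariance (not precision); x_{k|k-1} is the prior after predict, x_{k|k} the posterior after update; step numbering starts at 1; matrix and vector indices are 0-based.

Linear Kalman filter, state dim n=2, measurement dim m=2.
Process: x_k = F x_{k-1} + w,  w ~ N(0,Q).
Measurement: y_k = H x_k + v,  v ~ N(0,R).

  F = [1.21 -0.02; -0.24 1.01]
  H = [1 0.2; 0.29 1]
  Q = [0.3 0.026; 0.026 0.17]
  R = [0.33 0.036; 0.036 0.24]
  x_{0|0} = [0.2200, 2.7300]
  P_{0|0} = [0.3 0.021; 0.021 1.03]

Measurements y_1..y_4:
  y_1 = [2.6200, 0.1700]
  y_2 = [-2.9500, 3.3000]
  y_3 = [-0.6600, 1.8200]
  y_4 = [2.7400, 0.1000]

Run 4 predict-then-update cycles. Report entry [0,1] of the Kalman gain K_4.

step 1: x^-=[0.2116, 2.7045]  P^-=[0.7386 -0.0562; -0.0562 1.2278]  S=[1.0953 0.4363; 0.4363 1.4973]  K=[0.7038 -0.0995; -0.1690 0.8584]  nu=[1.8675, -2.5959]  x^+=[1.7843, 0.1606]  P^+=[0.2424 -0.0689; -0.0689 0.2199]
step 2: x^-=[2.1558, -0.2660]  P^-=[0.6584 -0.1333; -0.1333 0.4417]  S=[0.9527 0.1742; 0.1742 0.6597]  K=[0.6799 -0.0922; -0.1670 0.6550]  nu=[-5.0526, 2.9408]  x^+=[-1.5508, 2.5039]  P^+=[0.2342 -0.0656; -0.0656 0.1702]
step 3: x^-=[-1.9266, 2.9011]  P^-=[0.6461 -0.1259; -0.1259 0.3889]  S=[0.9413 0.1680; 0.1680 0.6102]  K=[0.6748 -0.0850; -0.1621 0.6221]  nu=[0.6864, -0.5224]  x^+=[-1.4190, 2.4649]  P^+=[0.2323 -0.0635; -0.0635 0.1619]
step 4: x^-=[-1.7663, 2.8301]  P^-=[0.6433 -0.1226; -0.1226 0.3793]  S=[0.9394 0.1687; 0.1687 0.6023]  K=[0.6735 -0.0825; -0.1603 0.6156]  nu=[3.9403, -2.2178]  x^+=[1.0703, 0.8330]  P^+=[0.2318 -0.0628; -0.0628 0.1602]

K[0,1] = -0.0825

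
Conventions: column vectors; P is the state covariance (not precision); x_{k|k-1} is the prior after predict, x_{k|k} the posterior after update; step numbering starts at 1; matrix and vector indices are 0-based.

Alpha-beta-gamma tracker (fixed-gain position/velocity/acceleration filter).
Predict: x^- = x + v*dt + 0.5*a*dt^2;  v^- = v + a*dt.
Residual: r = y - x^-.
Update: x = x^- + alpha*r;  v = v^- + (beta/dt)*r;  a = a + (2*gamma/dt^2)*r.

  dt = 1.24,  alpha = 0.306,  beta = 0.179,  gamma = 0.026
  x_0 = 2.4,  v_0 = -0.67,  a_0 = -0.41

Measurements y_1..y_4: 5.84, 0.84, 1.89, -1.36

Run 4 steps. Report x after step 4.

x_post = -1.0142

step 1: x_pred=1.2540  r=4.5860  x^+=2.6573  v^+=-0.5164  a^+=-0.2549
step 2: x_pred=1.8210  r=-0.9810  x^+=1.5208  v^+=-0.9741  a^+=-0.2881
step 3: x_pred=0.0915  r=1.7985  x^+=0.6418  v^+=-1.0717  a^+=-0.2273
step 4: x_pred=-0.8618  r=-0.4982  x^+=-1.0142  v^+=-1.4254  a^+=-0.2441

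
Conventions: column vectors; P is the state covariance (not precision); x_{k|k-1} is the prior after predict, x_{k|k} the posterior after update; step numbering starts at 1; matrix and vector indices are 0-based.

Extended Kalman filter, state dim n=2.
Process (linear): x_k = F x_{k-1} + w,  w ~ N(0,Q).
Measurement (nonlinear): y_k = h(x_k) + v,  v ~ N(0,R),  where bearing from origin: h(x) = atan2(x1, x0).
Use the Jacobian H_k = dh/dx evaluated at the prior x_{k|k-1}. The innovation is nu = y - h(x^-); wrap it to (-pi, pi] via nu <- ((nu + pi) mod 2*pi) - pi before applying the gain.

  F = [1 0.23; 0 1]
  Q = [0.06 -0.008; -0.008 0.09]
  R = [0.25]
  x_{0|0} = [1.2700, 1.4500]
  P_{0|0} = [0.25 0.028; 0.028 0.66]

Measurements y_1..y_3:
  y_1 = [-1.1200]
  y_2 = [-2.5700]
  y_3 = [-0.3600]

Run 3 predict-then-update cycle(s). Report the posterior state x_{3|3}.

x_post = [1.3831, -1.4448]

step 1: x^-=[1.6035, 1.4500]  P^-=[0.3578 0.1718; 0.1718 0.7500]  H_jac=[-0.3102 0.3431]  S=[0.3361]  K=[-0.1549; 0.6069]  nu=[-1.8552]  x^+=[1.8908, 0.3240]  P^+=[0.3497 0.2034; 0.2034 0.6262]
step 2: x^-=[1.9654, 0.3240]  P^-=[0.5364 0.3394; 0.3394 0.7162]  H_jac=[-0.0817 0.4953]  S=[0.4018]  K=[0.3094; 0.8138]  nu=[-2.7334]  x^+=[1.1197, -1.9005]  P^+=[0.4980 0.2382; 0.2382 0.4500]
step 3: x^-=[0.6826, -1.9005]  P^-=[0.6914 0.3337; 0.3337 0.5400]  H_jac=[0.4661 0.1674]  S=[0.4674]  K=[0.8089; 0.5262]  nu=[0.8660]  x^+=[1.3831, -1.4448]  P^+=[0.3855 0.1348; 0.1348 0.4106]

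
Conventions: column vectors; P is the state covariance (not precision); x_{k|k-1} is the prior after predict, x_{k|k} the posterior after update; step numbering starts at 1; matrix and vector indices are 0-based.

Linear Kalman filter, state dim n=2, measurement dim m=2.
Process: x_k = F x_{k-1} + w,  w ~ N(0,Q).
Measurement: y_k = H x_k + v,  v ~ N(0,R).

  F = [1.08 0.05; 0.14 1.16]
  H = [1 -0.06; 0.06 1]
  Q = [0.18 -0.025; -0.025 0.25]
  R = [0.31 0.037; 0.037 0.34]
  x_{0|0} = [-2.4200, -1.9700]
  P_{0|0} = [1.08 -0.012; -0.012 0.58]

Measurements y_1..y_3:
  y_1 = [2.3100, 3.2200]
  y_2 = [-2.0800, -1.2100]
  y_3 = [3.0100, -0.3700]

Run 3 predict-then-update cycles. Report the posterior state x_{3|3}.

step 1: x^-=[-2.7121, -2.6240]  P^-=[1.4399 0.1568; 0.1568 1.0477]  S=[1.7348 0.2168; 0.2168 1.4117]  K=[0.8187 0.0466; -0.0402 0.7550]  nu=[4.8647, 6.0067]  x^+=[1.5504, 1.7155]  P^+=[0.2574 0.0307; 0.0307 0.2534]
step 2: x^-=[1.7602, 2.2071]  P^-=[0.4841 0.0673; 0.0673 0.6059]  S=[0.7883 0.0967; 0.0967 0.9558]  K=[0.6042 0.0396; -0.0396 0.6422]  nu=[-3.7078, -3.5227]  x^+=[-0.6197, 0.0915]  P^+=[0.1902 0.0244; 0.0244 0.2154]
step 3: x^-=[-0.6647, 0.0194]  P^-=[0.4051 0.0470; 0.0470 0.5515]  S=[0.7114 0.0751; 0.0751 0.8986]  K=[0.5620 0.0324; -0.0459 0.6207]  nu=[3.6758, -0.3495]  x^+=[1.3898, -0.3663]  P^+=[0.1767 0.0212; 0.0212 0.2081]

x_post = [1.3898, -0.3663]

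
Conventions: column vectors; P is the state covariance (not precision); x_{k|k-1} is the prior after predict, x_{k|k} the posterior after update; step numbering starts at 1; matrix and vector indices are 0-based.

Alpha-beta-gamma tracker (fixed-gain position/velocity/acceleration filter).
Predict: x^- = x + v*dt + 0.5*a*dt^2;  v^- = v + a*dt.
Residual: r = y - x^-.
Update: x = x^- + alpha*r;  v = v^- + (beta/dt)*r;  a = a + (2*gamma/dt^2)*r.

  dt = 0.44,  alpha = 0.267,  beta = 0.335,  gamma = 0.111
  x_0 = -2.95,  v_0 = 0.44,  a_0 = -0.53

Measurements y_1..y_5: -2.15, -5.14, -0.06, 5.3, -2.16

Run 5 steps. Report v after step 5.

step 1: x_pred=-2.8077  r=0.6577  x^+=-2.6321  v^+=0.7076  a^+=0.2242
step 2: x_pred=-2.2991  r=-2.8409  x^+=-3.0576  v^+=-1.3568  a^+=-3.0335
step 3: x_pred=-3.9482  r=3.8882  x^+=-2.9101  v^+=0.2688  a^+=1.4251
step 4: x_pred=-2.6538  r=7.9538  x^+=-0.5302  v^+=6.9516  a^+=10.5457
step 5: x_pred=3.5494  r=-5.7094  x^+=2.0250  v^+=7.2448  a^+=3.9988

v_post = 7.2448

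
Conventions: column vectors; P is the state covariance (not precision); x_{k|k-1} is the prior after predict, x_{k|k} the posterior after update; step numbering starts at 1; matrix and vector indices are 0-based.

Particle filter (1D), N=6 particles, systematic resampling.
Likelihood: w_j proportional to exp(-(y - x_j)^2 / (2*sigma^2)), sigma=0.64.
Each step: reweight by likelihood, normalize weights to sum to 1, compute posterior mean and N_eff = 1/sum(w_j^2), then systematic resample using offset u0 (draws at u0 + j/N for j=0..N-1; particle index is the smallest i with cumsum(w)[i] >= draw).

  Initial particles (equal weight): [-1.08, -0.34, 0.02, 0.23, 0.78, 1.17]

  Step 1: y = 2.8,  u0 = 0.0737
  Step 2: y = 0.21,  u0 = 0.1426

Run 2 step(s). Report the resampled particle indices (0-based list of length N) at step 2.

resampled_idx = [0, 1, 2, 3, 4, 5]

step 1: w=[0.0000, 0.0001, 0.0017, 0.0068, 0.1483, 0.8430]  mean=1.1036  Neff=1.3647  idx=[4, 5, 5, 5, 5, 5]
step 2: w=[0.2930, 0.1414, 0.1414, 0.1414, 0.1414, 0.1414]  mean=1.0557  Neff=5.3819  idx=[0, 1, 2, 3, 4, 5]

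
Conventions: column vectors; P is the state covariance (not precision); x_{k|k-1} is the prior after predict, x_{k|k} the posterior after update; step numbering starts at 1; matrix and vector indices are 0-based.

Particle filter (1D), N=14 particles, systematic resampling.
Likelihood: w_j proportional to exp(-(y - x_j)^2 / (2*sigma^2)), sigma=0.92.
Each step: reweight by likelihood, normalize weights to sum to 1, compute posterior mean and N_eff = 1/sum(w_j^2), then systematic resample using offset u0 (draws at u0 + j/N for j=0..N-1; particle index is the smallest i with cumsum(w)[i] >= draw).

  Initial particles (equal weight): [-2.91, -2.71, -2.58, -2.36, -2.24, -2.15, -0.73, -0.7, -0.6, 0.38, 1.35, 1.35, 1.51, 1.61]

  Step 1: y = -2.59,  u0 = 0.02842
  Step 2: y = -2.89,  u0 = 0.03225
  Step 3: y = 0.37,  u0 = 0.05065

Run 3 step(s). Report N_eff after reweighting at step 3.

step 1: w=[0.1549, 0.1632, 0.1645, 0.1595, 0.1531, 0.1468, 0.0213, 0.0199, 0.0159, 0.0009, 0.0000, 0.0000, 0.0000, 0.0000]  mean=-2.3909  Neff=6.7023  idx=[0, 0, 1, 1, 1, 2, 2, 3, 3, 4, 4, 5, 5, 6]
step 2: w=[0.0862, 0.0862, 0.0846, 0.0846, 0.0846, 0.0815, 0.0815, 0.0731, 0.0731, 0.0672, 0.0672, 0.0624, 0.0624, 0.0055]  mean=-2.5283  Neff=12.9630  idx=[0, 1, 2, 2, 3, 4, 5, 6, 7, 8, 9, 10, 11, 12]
step 3: w=[0.0127, 0.0127, 0.0269, 0.0269, 0.0269, 0.0269, 0.0427, 0.0427, 0.0893, 0.0893, 0.1304, 0.1304, 0.1713, 0.1713]  mean=-2.3271  Neff=8.6615  idx=[2, 5, 7, 8, 9, 10, 10, 11, 11, 12, 12, 13, 13, 13]

N_eff = 8.6615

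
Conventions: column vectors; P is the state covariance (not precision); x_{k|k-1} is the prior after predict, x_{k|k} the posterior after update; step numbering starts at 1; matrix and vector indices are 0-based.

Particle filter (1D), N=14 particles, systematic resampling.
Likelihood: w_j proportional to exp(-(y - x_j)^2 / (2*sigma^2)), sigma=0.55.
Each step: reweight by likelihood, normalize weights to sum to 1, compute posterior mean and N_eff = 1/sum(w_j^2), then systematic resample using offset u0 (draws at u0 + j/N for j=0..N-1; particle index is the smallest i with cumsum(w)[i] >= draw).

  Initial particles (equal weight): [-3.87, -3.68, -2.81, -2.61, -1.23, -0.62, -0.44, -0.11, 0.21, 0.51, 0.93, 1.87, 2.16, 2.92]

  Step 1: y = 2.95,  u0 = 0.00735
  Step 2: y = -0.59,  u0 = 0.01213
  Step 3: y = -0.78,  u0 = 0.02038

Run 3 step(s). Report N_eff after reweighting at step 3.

N_eff = 13.1328

step 1: w=[0.0000, 0.0000, 0.0000, 0.0000, 0.0000, 0.0000, 0.0000, 0.0000, 0.0000, 0.0000, 0.0008, 0.0969, 0.2374, 0.6649]  mean=2.6362  Neff=1.9690  idx=[11, 11, 12, 12, 12, 13, 13, 13, 13, 13, 13, 13, 13, 13]
step 2: w=[0.4450, 0.4450, 0.0366, 0.0366, 0.0366, 0.0000, 0.0000, 0.0000, 0.0000, 0.0000, 0.0000, 0.0000, 0.0000, 0.0000]  mean=1.9020  Neff=2.4995  idx=[0, 0, 0, 0, 0, 0, 0, 1, 1, 1, 1, 1, 1, 3]
step 3: w=[0.0765, 0.0765, 0.0765, 0.0765, 0.0765, 0.0765, 0.0765, 0.0765, 0.0765, 0.0765, 0.0765, 0.0765, 0.0765, 0.0052]  mean=1.8715  Neff=13.1328  idx=[0, 1, 2, 3, 4, 4, 5, 6, 7, 8, 9, 10, 11, 12]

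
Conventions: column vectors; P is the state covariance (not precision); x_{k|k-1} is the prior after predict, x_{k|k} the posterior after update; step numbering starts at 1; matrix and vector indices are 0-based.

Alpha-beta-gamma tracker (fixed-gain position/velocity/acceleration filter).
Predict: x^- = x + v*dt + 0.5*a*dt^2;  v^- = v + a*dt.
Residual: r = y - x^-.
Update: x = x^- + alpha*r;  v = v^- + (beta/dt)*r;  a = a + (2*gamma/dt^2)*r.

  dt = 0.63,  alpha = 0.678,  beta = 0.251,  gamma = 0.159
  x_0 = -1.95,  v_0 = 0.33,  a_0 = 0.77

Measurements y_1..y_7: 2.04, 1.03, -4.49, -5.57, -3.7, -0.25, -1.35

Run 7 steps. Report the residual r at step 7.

resid = 5.1107

step 1: x_pred=-1.5893  r=3.6293  x^+=0.8714  v^+=2.2611  a^+=3.6778
step 2: x_pred=3.0257  r=-1.9957  x^+=1.6726  v^+=3.7830  a^+=2.0789
step 3: x_pred=4.4684  r=-8.9584  x^+=-1.6054  v^+=1.5235  a^+=-5.0987
step 4: x_pred=-1.6574  r=-3.9126  x^+=-4.3102  v^+=-3.2475  a^+=-8.2335
step 5: x_pred=-7.9900  r=4.2900  x^+=-5.0814  v^+=-6.7254  a^+=-4.7963
step 6: x_pred=-10.2702  r=10.0202  x^+=-3.4765  v^+=-5.7549  a^+=3.2320
step 7: x_pred=-6.4607  r=5.1107  x^+=-2.9957  v^+=-1.6826  a^+=7.3268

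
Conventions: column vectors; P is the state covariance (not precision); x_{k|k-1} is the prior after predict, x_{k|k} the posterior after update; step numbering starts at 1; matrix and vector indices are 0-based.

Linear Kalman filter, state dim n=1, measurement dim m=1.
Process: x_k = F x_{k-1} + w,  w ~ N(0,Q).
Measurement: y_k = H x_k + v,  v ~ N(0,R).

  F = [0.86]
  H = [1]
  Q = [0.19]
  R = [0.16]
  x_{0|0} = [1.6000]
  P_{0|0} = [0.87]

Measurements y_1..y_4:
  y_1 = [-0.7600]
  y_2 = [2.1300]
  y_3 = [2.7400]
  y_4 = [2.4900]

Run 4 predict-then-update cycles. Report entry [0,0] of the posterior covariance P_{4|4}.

P_post[0,0] = 0.0996

step 1: x^-=[1.3760]  P^-=[0.8335]  S=[0.9935]  K=[0.8389]  nu=[-2.1360]  x^+=[-0.4160]  P^+=[0.1342]
step 2: x^-=[-0.3577]  P^-=[0.2893]  S=[0.4493]  K=[0.6439]  nu=[2.4877]  x^+=[1.2440]  P^+=[0.1030]
step 3: x^-=[1.0699]  P^-=[0.2662]  S=[0.4262]  K=[0.6246]  nu=[1.6701]  x^+=[2.1130]  P^+=[0.0999]
step 4: x^-=[1.8172]  P^-=[0.2639]  S=[0.4239]  K=[0.6226]  nu=[0.6728]  x^+=[2.2361]  P^+=[0.0996]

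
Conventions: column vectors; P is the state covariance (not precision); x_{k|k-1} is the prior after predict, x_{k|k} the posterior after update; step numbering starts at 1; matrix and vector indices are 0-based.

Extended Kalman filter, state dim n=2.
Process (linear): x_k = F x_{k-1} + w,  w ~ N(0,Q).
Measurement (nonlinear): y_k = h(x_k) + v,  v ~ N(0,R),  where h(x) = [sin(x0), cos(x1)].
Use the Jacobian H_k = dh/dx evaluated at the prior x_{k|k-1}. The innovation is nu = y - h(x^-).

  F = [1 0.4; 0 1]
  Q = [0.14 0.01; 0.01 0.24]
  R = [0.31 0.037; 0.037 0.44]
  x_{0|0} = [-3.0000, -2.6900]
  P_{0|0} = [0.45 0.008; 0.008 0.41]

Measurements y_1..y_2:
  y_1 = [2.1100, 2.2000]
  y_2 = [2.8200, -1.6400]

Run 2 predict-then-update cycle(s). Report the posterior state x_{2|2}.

step 1: x^-=[-4.0760, -2.6900]  P^-=[0.6620 0.1820; 0.1820 0.6500]  H_jac=[-0.5943 0.0000; 0.0000 0.4364]  S=[0.5438 -0.0102; -0.0102 0.5638]  K=[-0.7211 0.1278; -0.1895 0.4997]  nu=[1.3058, 3.0998]  x^+=[-4.6213, -1.3885]  P^+=[0.3682 0.0677; 0.0677 0.4878]
step 2: x^-=[-5.1767, -1.3885]  P^-=[0.6404 0.2729; 0.2729 0.7278]  H_jac=[0.4478 0.0000; 0.0000 0.9834]  S=[0.4384 0.1572; 0.1572 1.1438]  K=[0.5995 0.1522; 0.0572 0.6178]  nu=[1.9259, -1.8213]  x^+=[-4.2993, -2.4036]  P^+=[0.4276 0.0907; 0.0907 0.2786]

x_post = [-4.2993, -2.4036]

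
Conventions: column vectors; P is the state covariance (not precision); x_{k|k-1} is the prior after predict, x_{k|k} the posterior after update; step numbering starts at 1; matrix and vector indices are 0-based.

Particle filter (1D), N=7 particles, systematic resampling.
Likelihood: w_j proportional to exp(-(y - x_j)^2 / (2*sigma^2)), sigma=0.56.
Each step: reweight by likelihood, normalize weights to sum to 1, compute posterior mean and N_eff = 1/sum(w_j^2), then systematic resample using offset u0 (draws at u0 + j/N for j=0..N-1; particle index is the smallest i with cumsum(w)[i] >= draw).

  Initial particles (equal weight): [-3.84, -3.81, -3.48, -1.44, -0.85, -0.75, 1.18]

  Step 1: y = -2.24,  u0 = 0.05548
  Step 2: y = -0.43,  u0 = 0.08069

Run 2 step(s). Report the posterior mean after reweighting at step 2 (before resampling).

post_mean = -1.1511

step 1: w=[0.0302, 0.0352, 0.1544, 0.6459, 0.0823, 0.0520, 0.0000]  mean=-1.8265  Neff=2.2094  idx=[1, 2, 3, 3, 3, 3, 4]
step 2: w=[0.0000, 0.0000, 0.1276, 0.1276, 0.1276, 0.1276, 0.4897]  mean=-1.1511  Neff=3.2795  idx=[2, 3, 4, 5, 6, 6, 6]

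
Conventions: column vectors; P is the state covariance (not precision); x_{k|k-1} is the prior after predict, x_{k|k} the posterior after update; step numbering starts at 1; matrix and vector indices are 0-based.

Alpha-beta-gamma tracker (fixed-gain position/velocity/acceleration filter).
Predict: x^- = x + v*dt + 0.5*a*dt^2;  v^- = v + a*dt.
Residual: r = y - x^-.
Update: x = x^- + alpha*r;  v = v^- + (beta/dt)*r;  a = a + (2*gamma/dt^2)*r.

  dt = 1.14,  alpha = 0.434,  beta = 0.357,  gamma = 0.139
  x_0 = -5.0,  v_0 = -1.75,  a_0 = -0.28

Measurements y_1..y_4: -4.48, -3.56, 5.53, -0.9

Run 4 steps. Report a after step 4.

a_post = 1.5163

step 1: x_pred=-7.1769  r=2.6969  x^+=-6.0065  v^+=-1.2246  a^+=0.2969
step 2: x_pred=-7.2096  r=3.6496  x^+=-5.6257  v^+=0.2568  a^+=1.0776
step 3: x_pred=-4.6328  r=10.1628  x^+=-0.2221  v^+=4.6678  a^+=3.2515
step 4: x_pred=7.2120  r=-8.1120  x^+=3.6914  v^+=5.8342  a^+=1.5163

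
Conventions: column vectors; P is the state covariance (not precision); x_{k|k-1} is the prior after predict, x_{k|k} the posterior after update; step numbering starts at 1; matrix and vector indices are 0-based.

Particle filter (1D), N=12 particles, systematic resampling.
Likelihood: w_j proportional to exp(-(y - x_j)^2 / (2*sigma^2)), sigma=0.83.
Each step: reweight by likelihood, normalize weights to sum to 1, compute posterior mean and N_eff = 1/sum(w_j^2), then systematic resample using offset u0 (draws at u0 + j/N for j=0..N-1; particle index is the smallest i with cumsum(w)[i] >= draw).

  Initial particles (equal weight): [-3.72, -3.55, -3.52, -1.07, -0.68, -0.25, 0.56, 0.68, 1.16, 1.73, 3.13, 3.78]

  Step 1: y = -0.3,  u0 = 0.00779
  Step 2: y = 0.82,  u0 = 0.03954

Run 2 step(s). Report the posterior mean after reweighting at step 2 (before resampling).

step 1: w=[0.0001, 0.0001, 0.0001, 0.1669, 0.2311, 0.2562, 0.1500, 0.1278, 0.0546, 0.0129, 0.0001, 0.0000]  mean=-0.1441  Neff=5.2933  idx=[3, 3, 4, 4, 4, 5, 5, 5, 6, 6, 7, 7]
step 2: w=[0.0126, 0.0126, 0.0330, 0.0330, 0.0330, 0.0736, 0.0736, 0.0736, 0.1609, 0.1609, 0.1666, 0.1666]  mean=0.2571  Neff=7.8682  idx=[2, 4, 6, 7, 8, 8, 9, 9, 10, 10, 11, 11]

post_mean = 0.2571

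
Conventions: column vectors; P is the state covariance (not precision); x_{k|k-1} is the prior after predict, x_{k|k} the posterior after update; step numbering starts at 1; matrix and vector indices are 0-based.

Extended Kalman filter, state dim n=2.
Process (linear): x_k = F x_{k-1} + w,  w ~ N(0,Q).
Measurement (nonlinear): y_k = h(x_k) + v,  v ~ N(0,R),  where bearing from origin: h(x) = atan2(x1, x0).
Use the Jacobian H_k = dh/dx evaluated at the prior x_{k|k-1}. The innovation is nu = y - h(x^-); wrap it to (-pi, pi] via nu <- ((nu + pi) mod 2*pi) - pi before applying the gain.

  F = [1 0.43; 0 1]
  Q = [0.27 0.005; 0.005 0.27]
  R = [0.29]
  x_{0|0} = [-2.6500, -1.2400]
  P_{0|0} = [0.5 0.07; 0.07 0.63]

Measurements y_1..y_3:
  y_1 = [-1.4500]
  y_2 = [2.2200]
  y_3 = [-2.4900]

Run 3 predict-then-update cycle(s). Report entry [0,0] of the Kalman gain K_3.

K[0,0] = -0.1887

step 1: x^-=[-3.1832, -1.2400]  P^-=[0.9467 0.3459; 0.3459 0.9000]  H_jac=[0.1063 -0.2728]  S=[0.3476]  K=[0.0180; -0.6005]  nu=[1.3201]  x^+=[-3.1595, -2.0327]  P^+=[0.9466 0.3496; 0.3496 0.7747]
step 2: x^-=[-4.0336, -2.0327]  P^-=[1.6605 0.6877; 0.6877 1.0447]  H_jac=[0.0996 -0.1977]  S=[0.3202]  K=[0.0920; -0.4310]  nu=[-1.3884]  x^+=[-4.1614, -1.4344]  P^+=[1.6578 0.7005; 0.7005 0.9852]
step 3: x^-=[-4.7781, -1.4344]  P^-=[2.7123 1.1291; 1.1291 1.2552]  H_jac=[0.0576 -0.1920]  S=[0.3203]  K=[-0.1887; -0.5492]  nu=[0.3600]  x^+=[-4.8461, -1.6320]  P^+=[2.7009 1.0959; 1.0959 1.1586]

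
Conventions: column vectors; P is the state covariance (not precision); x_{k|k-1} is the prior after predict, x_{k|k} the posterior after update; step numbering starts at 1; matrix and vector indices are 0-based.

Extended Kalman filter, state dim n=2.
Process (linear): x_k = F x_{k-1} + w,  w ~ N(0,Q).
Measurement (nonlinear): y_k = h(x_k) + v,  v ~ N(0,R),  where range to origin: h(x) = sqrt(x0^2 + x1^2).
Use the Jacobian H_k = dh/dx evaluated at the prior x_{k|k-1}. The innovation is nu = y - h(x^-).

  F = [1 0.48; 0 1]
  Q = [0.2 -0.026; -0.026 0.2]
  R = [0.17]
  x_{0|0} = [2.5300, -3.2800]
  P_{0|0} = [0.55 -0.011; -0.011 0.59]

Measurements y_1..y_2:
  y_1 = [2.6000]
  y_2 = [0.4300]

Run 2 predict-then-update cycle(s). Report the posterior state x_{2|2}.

x_post = [1.2752, -1.1339]

step 1: x^-=[0.9556, -3.2800]  P^-=[0.8754 0.2462; 0.2462 0.7900]  H_jac=[0.2797 -0.9601]  S=[0.8344]  K=[0.0102; -0.8264]  nu=[-0.8164]  x^+=[0.9473, -2.6053]  P^+=[0.8753 0.2532; 0.2532 0.2201]
step 2: x^-=[-0.3033, -2.6053]  P^-=[1.3691 0.3329; 0.3329 0.4201]  H_jac=[-0.1156 -0.9933]  S=[0.6792]  K=[-0.7198; -0.6710]  nu=[-2.1929]  x^+=[1.2752, -1.1339]  P^+=[1.0172 0.0048; 0.0048 0.1143]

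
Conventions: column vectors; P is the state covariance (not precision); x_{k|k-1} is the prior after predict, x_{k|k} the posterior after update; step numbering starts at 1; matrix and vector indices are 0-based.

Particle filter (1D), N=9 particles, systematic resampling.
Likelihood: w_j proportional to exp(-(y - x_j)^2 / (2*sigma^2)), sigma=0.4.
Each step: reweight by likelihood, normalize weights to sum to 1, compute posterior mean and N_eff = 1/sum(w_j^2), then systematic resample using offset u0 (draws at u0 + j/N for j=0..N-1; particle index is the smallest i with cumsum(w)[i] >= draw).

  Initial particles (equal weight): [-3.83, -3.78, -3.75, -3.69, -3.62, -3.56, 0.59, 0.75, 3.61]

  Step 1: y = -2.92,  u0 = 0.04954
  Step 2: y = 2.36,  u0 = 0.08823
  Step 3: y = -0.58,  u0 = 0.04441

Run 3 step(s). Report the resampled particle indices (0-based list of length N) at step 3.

resampled_idx = [0, 1, 2, 3, 4, 5, 6, 7, 8]

step 1: w=[0.0798, 0.1053, 0.1234, 0.1665, 0.2297, 0.2953, 0.0000, 0.0000, 0.0000]  mean=-3.6636  Neff=4.9910  idx=[0, 1, 2, 3, 4, 4, 5, 5, 5]
step 2: w=[0.0000, 0.0001, 0.0002, 0.0024, 0.0333, 0.0333, 0.3102, 0.3102, 0.3102]  mean=-3.5644  Neff=3.4374  idx=[6, 6, 6, 7, 7, 7, 8, 8, 8]
step 3: w=[0.1111, 0.1111, 0.1111, 0.1111, 0.1111, 0.1111, 0.1111, 0.1111, 0.1111]  mean=-3.5600  Neff=9.0000  idx=[0, 1, 2, 3, 4, 5, 6, 7, 8]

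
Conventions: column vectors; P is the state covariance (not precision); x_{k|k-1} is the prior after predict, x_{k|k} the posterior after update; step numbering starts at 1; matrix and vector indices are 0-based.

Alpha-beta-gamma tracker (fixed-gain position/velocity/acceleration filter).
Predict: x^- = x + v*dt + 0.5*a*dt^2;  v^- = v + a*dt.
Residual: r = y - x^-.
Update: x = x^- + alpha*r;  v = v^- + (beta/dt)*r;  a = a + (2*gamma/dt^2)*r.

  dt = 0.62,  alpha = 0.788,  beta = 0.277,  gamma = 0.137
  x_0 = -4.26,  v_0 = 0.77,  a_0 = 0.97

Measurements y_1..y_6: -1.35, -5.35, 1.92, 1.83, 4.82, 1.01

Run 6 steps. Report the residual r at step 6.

step 1: x_pred=-3.5962  r=2.2462  x^+=-1.8262  v^+=2.3749  a^+=2.5711
step 2: x_pred=0.1404  r=-5.4904  x^+=-4.1860  v^+=1.5160  a^+=-1.3425
step 3: x_pred=-3.5041  r=5.4241  x^+=0.7701  v^+=3.1070  a^+=2.5238
step 4: x_pred=3.1815  r=-1.3515  x^+=2.1165  v^+=4.0680  a^+=1.5605
step 5: x_pred=4.9386  r=-0.1186  x^+=4.8451  v^+=4.9825  a^+=1.4759
step 6: x_pred=8.2179  r=-7.2079  x^+=2.5381  v^+=2.6772  a^+=-3.6619

resid = -7.2079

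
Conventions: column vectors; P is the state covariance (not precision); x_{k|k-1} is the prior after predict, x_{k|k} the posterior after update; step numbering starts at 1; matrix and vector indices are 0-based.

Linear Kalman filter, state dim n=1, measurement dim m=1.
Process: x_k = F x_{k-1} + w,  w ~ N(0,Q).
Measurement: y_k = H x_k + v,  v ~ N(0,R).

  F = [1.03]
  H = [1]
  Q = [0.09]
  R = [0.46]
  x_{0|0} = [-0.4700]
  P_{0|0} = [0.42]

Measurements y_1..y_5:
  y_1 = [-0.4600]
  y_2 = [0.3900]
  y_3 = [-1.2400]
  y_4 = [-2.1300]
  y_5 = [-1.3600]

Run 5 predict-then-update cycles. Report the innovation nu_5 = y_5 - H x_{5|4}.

step 1: x^-=[-0.4841]  P^-=[0.5356]  S=[0.9956]  K=[0.5380]  nu=[0.0241]  x^+=[-0.4711]  P^+=[0.2475]
step 2: x^-=[-0.4853]  P^-=[0.3525]  S=[0.8125]  K=[0.4339]  nu=[0.8753]  x^+=[-0.1055]  P^+=[0.1996]
step 3: x^-=[-0.1087]  P^-=[0.3017]  S=[0.7617]  K=[0.3961]  nu=[-1.1313]  x^+=[-0.5568]  P^+=[0.1822]
step 4: x^-=[-0.5735]  P^-=[0.2833]  S=[0.7433]  K=[0.3811]  nu=[-1.5565]  x^+=[-1.1668]  P^+=[0.1753]
step 5: x^-=[-1.2018]  P^-=[0.2760]  S=[0.7360]  K=[0.3750]  nu=[-0.1582]  x^+=[-1.2611]  P^+=[0.1725]

innov = [-0.1582]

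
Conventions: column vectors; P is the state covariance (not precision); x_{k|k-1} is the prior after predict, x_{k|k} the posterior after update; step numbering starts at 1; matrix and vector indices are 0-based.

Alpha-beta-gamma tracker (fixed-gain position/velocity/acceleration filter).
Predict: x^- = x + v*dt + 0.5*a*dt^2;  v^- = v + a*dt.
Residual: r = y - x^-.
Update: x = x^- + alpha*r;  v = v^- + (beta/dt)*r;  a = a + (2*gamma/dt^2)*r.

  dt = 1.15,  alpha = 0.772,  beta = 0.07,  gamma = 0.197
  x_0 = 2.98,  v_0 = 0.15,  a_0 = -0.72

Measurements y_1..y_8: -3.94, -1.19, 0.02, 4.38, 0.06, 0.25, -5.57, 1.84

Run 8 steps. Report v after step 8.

step 1: x_pred=2.6764  r=-6.6164  x^+=-2.4315  v^+=-1.0807  a^+=-2.6912
step 2: x_pred=-5.4538  r=4.2638  x^+=-2.1622  v^+=-3.9160  a^+=-1.4209
step 3: x_pred=-7.6052  r=7.6252  x^+=-1.7185  v^+=-5.0859  a^+=0.8508
step 4: x_pred=-7.0047  r=11.3847  x^+=1.7843  v^+=-3.4145  a^+=4.2426
step 5: x_pred=0.6630  r=-0.6030  x^+=0.1975  v^+=1.4277  a^+=4.0629
step 6: x_pred=4.5260  r=-4.2760  x^+=1.2249  v^+=5.8398  a^+=2.7890
step 7: x_pred=9.7849  r=-15.3549  x^+=-2.0691  v^+=8.1125  a^+=-1.7856
step 8: x_pred=6.0796  r=-4.2396  x^+=2.8066  v^+=5.8011  a^+=-3.0486

v_post = 5.8011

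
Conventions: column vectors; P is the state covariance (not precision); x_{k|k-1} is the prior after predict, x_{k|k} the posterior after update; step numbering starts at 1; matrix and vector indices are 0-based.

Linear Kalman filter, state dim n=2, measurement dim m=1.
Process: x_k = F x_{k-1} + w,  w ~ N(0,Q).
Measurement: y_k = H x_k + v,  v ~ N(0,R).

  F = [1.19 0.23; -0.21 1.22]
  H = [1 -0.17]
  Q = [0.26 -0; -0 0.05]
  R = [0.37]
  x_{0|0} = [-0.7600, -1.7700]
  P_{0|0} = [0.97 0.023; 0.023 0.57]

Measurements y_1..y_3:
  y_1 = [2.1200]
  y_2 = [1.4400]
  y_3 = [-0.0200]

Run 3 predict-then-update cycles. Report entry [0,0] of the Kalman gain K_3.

step 1: x^-=[-1.3115, -1.9998]  P^-=[1.6764 -0.0502; -0.0502 0.9294]  S=[2.0903]  K=[0.8061; -0.0996]  nu=[3.0915]  x^+=[1.1805, -2.3077]  P^+=[0.3182 0.1176; 0.1176 0.9086]
step 2: x^-=[0.8740, -3.0633]  P^-=[0.8231 0.3405; 0.3405 1.3562]  S=[1.1165]  K=[0.6854; 0.0985]  nu=[0.0453]  x^+=[0.9050, -3.0588]  P^+=[0.2987 0.2652; 0.2652 1.3454]
step 3: x^-=[0.3734, -3.9218]  P^-=[0.8992 0.6750; 0.6750 1.9297]  S=[1.0955]  K=[0.7161; 0.3167]  nu=[-1.0601]  x^+=[-0.3857, -4.2576]  P^+=[0.3375 0.4266; 0.4266 1.8199]

K[0,0] = 0.7161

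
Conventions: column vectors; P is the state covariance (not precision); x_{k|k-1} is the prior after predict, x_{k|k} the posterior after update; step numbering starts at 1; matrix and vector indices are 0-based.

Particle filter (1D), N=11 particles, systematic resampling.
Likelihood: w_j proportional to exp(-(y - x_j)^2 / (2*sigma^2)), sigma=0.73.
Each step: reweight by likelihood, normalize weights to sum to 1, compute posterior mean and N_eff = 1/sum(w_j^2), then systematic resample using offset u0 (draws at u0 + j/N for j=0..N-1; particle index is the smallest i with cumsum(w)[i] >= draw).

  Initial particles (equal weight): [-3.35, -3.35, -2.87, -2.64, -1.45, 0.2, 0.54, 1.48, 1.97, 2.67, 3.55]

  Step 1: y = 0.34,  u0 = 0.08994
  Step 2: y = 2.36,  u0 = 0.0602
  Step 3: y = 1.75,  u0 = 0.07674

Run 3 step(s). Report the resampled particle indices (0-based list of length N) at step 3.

step 1: w=[0.0000, 0.0000, 0.0000, 0.0001, 0.0208, 0.4127, 0.4049, 0.1242, 0.0348, 0.0026, 0.0000]  mean=0.5299  Neff=2.8467  idx=[5, 5, 5, 5, 6, 6, 6, 6, 6, 7, 9]
step 2: w=[0.0075, 0.0075, 0.0075, 0.0075, 0.0267, 0.0267, 0.0267, 0.0267, 0.0267, 0.2894, 0.5468]  mean=1.9666  Neff=2.5869  idx=[5, 8, 9, 9, 9, 10, 10, 10, 10, 10, 10]
step 3: w=[0.0421, 0.0421, 0.1551, 0.1551, 0.1551, 0.0751, 0.0751, 0.0751, 0.0751, 0.0751, 0.0751]  mean=1.9370  Neff=9.1273  idx=[1, 2, 3, 3, 4, 4, 5, 7, 8, 9, 10]

resampled_idx = [1, 2, 3, 3, 4, 4, 5, 7, 8, 9, 10]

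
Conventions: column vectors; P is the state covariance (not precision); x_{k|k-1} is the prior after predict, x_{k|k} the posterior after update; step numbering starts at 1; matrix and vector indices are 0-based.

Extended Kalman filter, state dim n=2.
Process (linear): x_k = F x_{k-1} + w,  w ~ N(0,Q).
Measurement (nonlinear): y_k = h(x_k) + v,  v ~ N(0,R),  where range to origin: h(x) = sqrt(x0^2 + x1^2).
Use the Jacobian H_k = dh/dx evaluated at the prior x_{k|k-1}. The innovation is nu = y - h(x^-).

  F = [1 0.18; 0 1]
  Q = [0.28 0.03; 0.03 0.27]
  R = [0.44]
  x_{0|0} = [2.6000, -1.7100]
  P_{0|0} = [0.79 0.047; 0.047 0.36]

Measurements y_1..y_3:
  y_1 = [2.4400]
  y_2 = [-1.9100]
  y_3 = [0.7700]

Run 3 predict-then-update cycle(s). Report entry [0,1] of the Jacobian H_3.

step 1: x^-=[2.2922, -1.7100]  P^-=[1.0986 0.1418; 0.1418 0.6300]  H_jac=[0.8015 -0.5980]  S=[1.2351]  K=[0.6443; -0.2130]  nu=[-0.4198]  x^+=[2.0218, -1.6206]  P^+=[0.5859 0.3113; 0.3113 0.5740]
step 2: x^-=[1.7300, -1.6206]  P^-=[0.9965 0.4446; 0.4446 0.8440]  H_jac=[0.7298 -0.6836]  S=[0.9216]  K=[0.4594; -0.2740]  nu=[-4.2805]  x^+=[-0.2363, -0.4478]  P^+=[0.8021 0.5606; 0.5606 0.7748]
step 3: x^-=[-0.3169, -0.4478]  P^-=[1.3090 0.7301; 0.7301 1.0448]  H_jac=[-0.5777 -0.8163]  S=[2.2615]  K=[-0.5979; -0.5636]  nu=[0.2214]  x^+=[-0.4493, -0.5726]  P^+=[0.5006 -0.0320; -0.0320 0.3264]

H_jac[0,1] = -0.8163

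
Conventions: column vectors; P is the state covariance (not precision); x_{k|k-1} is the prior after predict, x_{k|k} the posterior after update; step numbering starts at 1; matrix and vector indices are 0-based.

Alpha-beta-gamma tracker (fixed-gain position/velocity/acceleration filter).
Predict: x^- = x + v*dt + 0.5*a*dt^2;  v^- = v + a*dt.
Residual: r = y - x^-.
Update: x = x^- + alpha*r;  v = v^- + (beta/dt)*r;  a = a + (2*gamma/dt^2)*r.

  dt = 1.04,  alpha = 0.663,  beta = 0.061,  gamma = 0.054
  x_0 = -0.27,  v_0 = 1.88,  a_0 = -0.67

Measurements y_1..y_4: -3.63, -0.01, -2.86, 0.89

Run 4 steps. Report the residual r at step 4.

resid = 5.2642

step 1: x_pred=1.3229  r=-4.9529  x^+=-1.9609  v^+=0.8927  a^+=-1.1646
step 2: x_pred=-1.6623  r=1.6523  x^+=-0.5668  v^+=-0.2215  a^+=-0.9996
step 3: x_pred=-1.3378  r=-1.5222  x^+=-2.3470  v^+=-1.3504  a^+=-1.1516
step 4: x_pred=-4.3742  r=5.2642  x^+=-0.8840  v^+=-2.2392  a^+=-0.6259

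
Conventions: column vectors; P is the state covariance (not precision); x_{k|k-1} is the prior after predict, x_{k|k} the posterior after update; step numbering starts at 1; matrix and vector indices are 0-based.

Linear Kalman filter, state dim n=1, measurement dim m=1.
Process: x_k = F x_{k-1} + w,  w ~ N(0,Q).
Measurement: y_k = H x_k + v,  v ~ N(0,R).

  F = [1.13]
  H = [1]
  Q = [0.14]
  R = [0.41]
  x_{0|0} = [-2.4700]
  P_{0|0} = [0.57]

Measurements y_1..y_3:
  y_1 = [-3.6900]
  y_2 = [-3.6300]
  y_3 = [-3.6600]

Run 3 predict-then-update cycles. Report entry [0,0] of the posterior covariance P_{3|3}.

P_post[0,0] = 0.2090

step 1: x^-=[-2.7911]  P^-=[0.8678]  S=[1.2778]  K=[0.6791]  nu=[-0.8989]  x^+=[-3.4016]  P^+=[0.2784]
step 2: x^-=[-3.8438]  P^-=[0.4956]  S=[0.9056]  K=[0.5472]  nu=[0.2138]  x^+=[-3.7268]  P^+=[0.2244]
step 3: x^-=[-4.2113]  P^-=[0.4265]  S=[0.8365]  K=[0.5099]  nu=[0.5513]  x^+=[-3.9302]  P^+=[0.2090]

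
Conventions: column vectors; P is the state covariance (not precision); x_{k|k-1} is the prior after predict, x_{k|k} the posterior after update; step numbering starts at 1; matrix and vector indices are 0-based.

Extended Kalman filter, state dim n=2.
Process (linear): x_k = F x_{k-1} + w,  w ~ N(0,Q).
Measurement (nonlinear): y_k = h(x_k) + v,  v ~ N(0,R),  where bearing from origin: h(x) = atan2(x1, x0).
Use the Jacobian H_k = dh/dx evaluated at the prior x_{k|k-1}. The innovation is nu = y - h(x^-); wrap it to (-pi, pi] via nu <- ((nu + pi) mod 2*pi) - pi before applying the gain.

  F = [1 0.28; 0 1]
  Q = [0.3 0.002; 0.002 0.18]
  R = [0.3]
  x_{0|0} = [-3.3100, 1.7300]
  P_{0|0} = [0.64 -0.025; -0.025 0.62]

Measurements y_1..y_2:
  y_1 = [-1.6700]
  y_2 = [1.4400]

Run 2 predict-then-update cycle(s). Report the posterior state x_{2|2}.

x_post = [-3.2108, 1.5310]

step 1: x^-=[-2.8256, 1.7300]  P^-=[0.9746 0.1506; 0.1506 0.8000]  H_jac=[-0.1576 -0.2574]  S=[0.3894]  K=[-0.4940; -0.5897]  nu=[2.0210]  x^+=[-3.8239, 0.5382]  P^+=[0.8796 0.0372; 0.0372 0.6646]
step 2: x^-=[-3.6732, 0.5382]  P^-=[1.2525 0.2252; 0.2252 0.8446]  H_jac=[-0.0390 -0.2665]  S=[0.3666]  K=[-0.2972; -0.6380]  nu=[-1.5561]  x^+=[-3.2108, 1.5310]  P^+=[1.2201 0.1557; 0.1557 0.6953]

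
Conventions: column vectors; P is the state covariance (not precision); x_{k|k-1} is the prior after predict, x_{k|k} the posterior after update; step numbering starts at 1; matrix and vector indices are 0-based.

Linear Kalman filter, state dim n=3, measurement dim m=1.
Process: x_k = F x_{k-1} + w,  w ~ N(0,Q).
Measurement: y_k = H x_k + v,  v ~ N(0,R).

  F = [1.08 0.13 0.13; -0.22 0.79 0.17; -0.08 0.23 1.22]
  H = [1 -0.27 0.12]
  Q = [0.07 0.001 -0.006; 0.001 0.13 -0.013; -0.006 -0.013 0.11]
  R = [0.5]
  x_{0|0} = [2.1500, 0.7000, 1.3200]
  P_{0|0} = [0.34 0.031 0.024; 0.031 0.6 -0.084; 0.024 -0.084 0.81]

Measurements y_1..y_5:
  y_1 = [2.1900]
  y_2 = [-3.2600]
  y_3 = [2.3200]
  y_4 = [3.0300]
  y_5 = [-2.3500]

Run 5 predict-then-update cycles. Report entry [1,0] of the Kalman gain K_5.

K[1,0] = 0.3485

step 1: x^-=[2.5846, 0.3044, 1.5994]  P^-=[0.5030 0.0185 0.1339; 0.0185 0.5092 0.1755; 0.1339 0.1755 1.2966]  S=[1.0696]  K=[0.4806; -0.0915; 0.2264]  nu=[-0.5043]  x^+=[2.3422, 0.3506, 1.4852]  P^+=[0.2559 0.0656 0.0176; 0.0656 0.5002 0.1976; 0.0176 0.1976 1.2417]
step 2: x^-=[2.7682, 0.0141, 1.7052]  P^-=[0.4280 0.1005 0.2596; 0.1005 0.5194 0.5257; 0.2596 0.5257 2.0914]  S=[0.9699]  K=[0.4454; 0.0240; 0.3800]  nu=[-6.2290]  x^+=[-0.0061, -0.1356, -0.6621]  P^+=[0.2356 0.0901 0.0954; 0.0901 0.5189 0.5169; 0.0954 0.5169 1.9513]
step 3: x^-=[-0.1103, -0.2183, -0.8384]  P^-=[0.4561 0.1950 0.5422; 0.1950 0.6220 0.9713; 0.5422 0.9713 3.3113]  S=[1.0110]  K=[0.4634; 0.1421; 0.6700]  nu=[2.4719]  x^+=[1.0352, 0.1329, 0.8178]  P^+=[0.2390 0.1285 0.2284; 0.1285 0.6016 0.8751; 0.2284 0.8751 2.8575]
step 4: x^-=[1.2416, 0.0163, 0.9454]  P^-=[0.5370 0.3197 0.9386; 0.3197 0.7729 1.4918; 0.9386 1.4918 4.8383]  S=[1.1190]  K=[0.5034; 0.2592; 0.9977]  nu=[1.6793]  x^+=[2.0870, 0.4515, 2.6209]  P^+=[0.2534 0.1737 0.3766; 0.1737 0.6977 1.2024; 0.3766 1.2024 3.7245]
step 5: x^-=[2.6534, 0.3431, 3.1344]  P^-=[0.6355 0.4464 1.3439; 0.4464 0.9198 1.9706; 1.3439 1.9706 6.2869]  S=[1.2468]  K=[0.5423; 0.3485; 1.2562]  nu=[-5.2869]  x^+=[-0.2139, -1.4995, -3.5070]  P^+=[0.2687 0.2107 0.4945; 0.2107 0.7683 1.4248; 0.4945 1.4248 4.3193]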